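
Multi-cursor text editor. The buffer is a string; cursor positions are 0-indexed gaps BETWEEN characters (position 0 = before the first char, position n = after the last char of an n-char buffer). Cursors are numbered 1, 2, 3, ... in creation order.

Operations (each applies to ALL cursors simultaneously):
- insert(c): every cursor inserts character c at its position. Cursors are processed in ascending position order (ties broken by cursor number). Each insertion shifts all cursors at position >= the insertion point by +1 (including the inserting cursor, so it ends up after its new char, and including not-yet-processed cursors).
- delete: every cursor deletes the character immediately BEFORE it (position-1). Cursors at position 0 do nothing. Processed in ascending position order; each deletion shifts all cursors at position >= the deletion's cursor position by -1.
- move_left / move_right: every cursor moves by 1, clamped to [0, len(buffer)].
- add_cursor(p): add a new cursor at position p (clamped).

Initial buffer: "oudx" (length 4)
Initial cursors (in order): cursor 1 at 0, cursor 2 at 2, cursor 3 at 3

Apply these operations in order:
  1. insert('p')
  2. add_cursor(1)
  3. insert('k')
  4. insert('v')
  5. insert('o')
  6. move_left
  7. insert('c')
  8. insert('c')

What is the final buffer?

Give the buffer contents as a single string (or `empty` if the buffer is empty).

After op 1 (insert('p')): buffer="poupdpx" (len 7), cursors c1@1 c2@4 c3@6, authorship 1..2.3.
After op 2 (add_cursor(1)): buffer="poupdpx" (len 7), cursors c1@1 c4@1 c2@4 c3@6, authorship 1..2.3.
After op 3 (insert('k')): buffer="pkkoupkdpkx" (len 11), cursors c1@3 c4@3 c2@7 c3@10, authorship 114..22.33.
After op 4 (insert('v')): buffer="pkkvvoupkvdpkvx" (len 15), cursors c1@5 c4@5 c2@10 c3@14, authorship 11414..222.333.
After op 5 (insert('o')): buffer="pkkvvoooupkvodpkvox" (len 19), cursors c1@7 c4@7 c2@13 c3@18, authorship 1141414..2222.3333.
After op 6 (move_left): buffer="pkkvvoooupkvodpkvox" (len 19), cursors c1@6 c4@6 c2@12 c3@17, authorship 1141414..2222.3333.
After op 7 (insert('c')): buffer="pkkvvoccooupkvcodpkvcox" (len 23), cursors c1@8 c4@8 c2@15 c3@21, authorship 114141144..22222.33333.
After op 8 (insert('c')): buffer="pkkvvoccccooupkvccodpkvccox" (len 27), cursors c1@10 c4@10 c2@18 c3@25, authorship 11414114144..222222.333333.

Answer: pkkvvoccccooupkvccodpkvccox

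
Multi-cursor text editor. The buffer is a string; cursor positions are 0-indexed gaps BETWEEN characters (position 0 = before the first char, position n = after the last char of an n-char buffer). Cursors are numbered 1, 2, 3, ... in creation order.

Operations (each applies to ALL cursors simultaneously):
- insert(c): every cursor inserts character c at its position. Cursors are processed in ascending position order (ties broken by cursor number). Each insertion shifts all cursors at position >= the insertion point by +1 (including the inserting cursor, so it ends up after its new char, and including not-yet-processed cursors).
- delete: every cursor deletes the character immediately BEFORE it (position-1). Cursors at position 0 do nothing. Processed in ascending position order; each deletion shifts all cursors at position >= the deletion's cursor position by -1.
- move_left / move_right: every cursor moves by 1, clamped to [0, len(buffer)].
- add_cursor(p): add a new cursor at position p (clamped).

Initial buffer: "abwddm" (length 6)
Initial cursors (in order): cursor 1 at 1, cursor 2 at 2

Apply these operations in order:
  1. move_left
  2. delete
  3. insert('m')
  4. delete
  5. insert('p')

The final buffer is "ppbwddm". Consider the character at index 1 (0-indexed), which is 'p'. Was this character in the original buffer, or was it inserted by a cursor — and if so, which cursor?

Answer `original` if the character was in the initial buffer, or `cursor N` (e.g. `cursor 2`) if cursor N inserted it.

Answer: cursor 2

Derivation:
After op 1 (move_left): buffer="abwddm" (len 6), cursors c1@0 c2@1, authorship ......
After op 2 (delete): buffer="bwddm" (len 5), cursors c1@0 c2@0, authorship .....
After op 3 (insert('m')): buffer="mmbwddm" (len 7), cursors c1@2 c2@2, authorship 12.....
After op 4 (delete): buffer="bwddm" (len 5), cursors c1@0 c2@0, authorship .....
After op 5 (insert('p')): buffer="ppbwddm" (len 7), cursors c1@2 c2@2, authorship 12.....
Authorship (.=original, N=cursor N): 1 2 . . . . .
Index 1: author = 2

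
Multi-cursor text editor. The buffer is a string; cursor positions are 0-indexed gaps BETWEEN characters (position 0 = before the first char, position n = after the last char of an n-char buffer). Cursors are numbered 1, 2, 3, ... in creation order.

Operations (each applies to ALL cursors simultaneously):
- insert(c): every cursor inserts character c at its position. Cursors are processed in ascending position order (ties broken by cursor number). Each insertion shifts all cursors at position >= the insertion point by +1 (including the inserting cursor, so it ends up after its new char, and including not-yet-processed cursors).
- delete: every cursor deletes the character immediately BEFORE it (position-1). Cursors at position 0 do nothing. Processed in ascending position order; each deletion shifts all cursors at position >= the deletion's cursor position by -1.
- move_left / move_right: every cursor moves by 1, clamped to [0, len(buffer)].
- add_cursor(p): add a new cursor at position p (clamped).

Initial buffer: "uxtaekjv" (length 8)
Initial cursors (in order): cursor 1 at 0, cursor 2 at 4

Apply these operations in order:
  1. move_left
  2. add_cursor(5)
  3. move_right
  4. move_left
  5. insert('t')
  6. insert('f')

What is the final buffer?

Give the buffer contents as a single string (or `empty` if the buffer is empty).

Answer: tfuxttfaetfkjv

Derivation:
After op 1 (move_left): buffer="uxtaekjv" (len 8), cursors c1@0 c2@3, authorship ........
After op 2 (add_cursor(5)): buffer="uxtaekjv" (len 8), cursors c1@0 c2@3 c3@5, authorship ........
After op 3 (move_right): buffer="uxtaekjv" (len 8), cursors c1@1 c2@4 c3@6, authorship ........
After op 4 (move_left): buffer="uxtaekjv" (len 8), cursors c1@0 c2@3 c3@5, authorship ........
After op 5 (insert('t')): buffer="tuxttaetkjv" (len 11), cursors c1@1 c2@5 c3@8, authorship 1...2..3...
After op 6 (insert('f')): buffer="tfuxttfaetfkjv" (len 14), cursors c1@2 c2@7 c3@11, authorship 11...22..33...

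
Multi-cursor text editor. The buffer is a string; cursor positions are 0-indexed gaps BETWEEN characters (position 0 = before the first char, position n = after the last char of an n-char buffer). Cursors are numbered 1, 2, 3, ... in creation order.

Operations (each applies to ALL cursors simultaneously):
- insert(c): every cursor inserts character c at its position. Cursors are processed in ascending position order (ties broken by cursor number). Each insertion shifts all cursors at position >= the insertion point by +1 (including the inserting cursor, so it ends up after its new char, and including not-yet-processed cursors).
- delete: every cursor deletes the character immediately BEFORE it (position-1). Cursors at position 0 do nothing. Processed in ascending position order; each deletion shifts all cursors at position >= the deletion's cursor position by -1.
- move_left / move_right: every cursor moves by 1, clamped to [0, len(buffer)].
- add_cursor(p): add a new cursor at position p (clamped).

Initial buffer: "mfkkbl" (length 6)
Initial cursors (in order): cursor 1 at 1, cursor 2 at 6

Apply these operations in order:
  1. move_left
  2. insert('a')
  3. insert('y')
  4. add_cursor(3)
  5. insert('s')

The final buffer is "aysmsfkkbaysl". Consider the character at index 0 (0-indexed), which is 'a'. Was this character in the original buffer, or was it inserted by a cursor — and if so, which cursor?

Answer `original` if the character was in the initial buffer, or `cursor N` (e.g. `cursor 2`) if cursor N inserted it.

Answer: cursor 1

Derivation:
After op 1 (move_left): buffer="mfkkbl" (len 6), cursors c1@0 c2@5, authorship ......
After op 2 (insert('a')): buffer="amfkkbal" (len 8), cursors c1@1 c2@7, authorship 1.....2.
After op 3 (insert('y')): buffer="aymfkkbayl" (len 10), cursors c1@2 c2@9, authorship 11.....22.
After op 4 (add_cursor(3)): buffer="aymfkkbayl" (len 10), cursors c1@2 c3@3 c2@9, authorship 11.....22.
After op 5 (insert('s')): buffer="aysmsfkkbaysl" (len 13), cursors c1@3 c3@5 c2@12, authorship 111.3....222.
Authorship (.=original, N=cursor N): 1 1 1 . 3 . . . . 2 2 2 .
Index 0: author = 1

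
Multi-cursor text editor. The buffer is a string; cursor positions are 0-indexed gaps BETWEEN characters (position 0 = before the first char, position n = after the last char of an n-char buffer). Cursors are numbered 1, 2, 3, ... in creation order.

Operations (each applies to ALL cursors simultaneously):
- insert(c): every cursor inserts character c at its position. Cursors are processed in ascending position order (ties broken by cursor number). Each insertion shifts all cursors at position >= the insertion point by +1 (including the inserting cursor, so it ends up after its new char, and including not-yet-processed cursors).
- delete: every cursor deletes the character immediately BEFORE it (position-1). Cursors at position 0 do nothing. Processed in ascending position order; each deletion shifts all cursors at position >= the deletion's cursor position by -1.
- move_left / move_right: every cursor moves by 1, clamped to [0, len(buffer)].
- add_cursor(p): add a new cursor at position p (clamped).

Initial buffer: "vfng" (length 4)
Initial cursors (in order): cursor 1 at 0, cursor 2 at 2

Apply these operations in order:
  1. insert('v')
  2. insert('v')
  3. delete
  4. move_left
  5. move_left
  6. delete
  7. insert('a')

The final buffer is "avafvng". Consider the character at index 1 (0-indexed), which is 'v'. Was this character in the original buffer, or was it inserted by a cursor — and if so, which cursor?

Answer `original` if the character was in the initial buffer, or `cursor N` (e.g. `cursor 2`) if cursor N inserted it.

Answer: cursor 1

Derivation:
After op 1 (insert('v')): buffer="vvfvng" (len 6), cursors c1@1 c2@4, authorship 1..2..
After op 2 (insert('v')): buffer="vvvfvvng" (len 8), cursors c1@2 c2@6, authorship 11..22..
After op 3 (delete): buffer="vvfvng" (len 6), cursors c1@1 c2@4, authorship 1..2..
After op 4 (move_left): buffer="vvfvng" (len 6), cursors c1@0 c2@3, authorship 1..2..
After op 5 (move_left): buffer="vvfvng" (len 6), cursors c1@0 c2@2, authorship 1..2..
After op 6 (delete): buffer="vfvng" (len 5), cursors c1@0 c2@1, authorship 1.2..
After op 7 (insert('a')): buffer="avafvng" (len 7), cursors c1@1 c2@3, authorship 112.2..
Authorship (.=original, N=cursor N): 1 1 2 . 2 . .
Index 1: author = 1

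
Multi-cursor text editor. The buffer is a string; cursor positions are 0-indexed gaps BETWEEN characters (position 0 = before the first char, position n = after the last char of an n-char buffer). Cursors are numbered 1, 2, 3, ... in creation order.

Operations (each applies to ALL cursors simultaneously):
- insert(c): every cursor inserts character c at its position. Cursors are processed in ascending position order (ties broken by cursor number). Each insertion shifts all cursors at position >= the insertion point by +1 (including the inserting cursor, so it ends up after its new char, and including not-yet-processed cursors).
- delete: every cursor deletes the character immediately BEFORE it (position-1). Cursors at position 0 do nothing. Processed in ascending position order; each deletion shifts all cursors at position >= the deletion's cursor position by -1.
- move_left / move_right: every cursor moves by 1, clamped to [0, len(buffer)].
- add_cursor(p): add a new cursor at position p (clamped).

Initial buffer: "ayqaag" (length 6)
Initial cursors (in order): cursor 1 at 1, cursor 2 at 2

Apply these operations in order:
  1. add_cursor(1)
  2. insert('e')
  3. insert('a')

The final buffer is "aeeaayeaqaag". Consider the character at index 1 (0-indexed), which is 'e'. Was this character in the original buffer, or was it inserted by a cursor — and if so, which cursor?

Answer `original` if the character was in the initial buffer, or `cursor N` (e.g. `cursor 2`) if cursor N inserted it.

Answer: cursor 1

Derivation:
After op 1 (add_cursor(1)): buffer="ayqaag" (len 6), cursors c1@1 c3@1 c2@2, authorship ......
After op 2 (insert('e')): buffer="aeeyeqaag" (len 9), cursors c1@3 c3@3 c2@5, authorship .13.2....
After op 3 (insert('a')): buffer="aeeaayeaqaag" (len 12), cursors c1@5 c3@5 c2@8, authorship .1313.22....
Authorship (.=original, N=cursor N): . 1 3 1 3 . 2 2 . . . .
Index 1: author = 1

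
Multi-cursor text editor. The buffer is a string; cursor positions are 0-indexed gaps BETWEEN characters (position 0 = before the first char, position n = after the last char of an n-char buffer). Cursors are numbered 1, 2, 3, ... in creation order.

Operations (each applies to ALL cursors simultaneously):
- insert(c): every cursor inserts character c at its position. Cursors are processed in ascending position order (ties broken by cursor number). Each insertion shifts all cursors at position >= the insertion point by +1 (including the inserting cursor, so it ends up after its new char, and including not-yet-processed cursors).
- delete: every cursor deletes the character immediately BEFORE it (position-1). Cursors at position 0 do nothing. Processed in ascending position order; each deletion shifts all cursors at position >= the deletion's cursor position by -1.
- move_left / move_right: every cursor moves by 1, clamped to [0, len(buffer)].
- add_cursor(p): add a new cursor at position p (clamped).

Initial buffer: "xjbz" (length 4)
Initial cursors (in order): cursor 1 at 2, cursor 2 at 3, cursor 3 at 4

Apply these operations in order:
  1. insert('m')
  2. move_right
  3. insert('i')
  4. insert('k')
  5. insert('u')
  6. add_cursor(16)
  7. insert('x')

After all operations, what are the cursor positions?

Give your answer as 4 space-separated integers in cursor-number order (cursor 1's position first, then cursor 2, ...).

After op 1 (insert('m')): buffer="xjmbmzm" (len 7), cursors c1@3 c2@5 c3@7, authorship ..1.2.3
After op 2 (move_right): buffer="xjmbmzm" (len 7), cursors c1@4 c2@6 c3@7, authorship ..1.2.3
After op 3 (insert('i')): buffer="xjmbimzimi" (len 10), cursors c1@5 c2@8 c3@10, authorship ..1.12.233
After op 4 (insert('k')): buffer="xjmbikmzikmik" (len 13), cursors c1@6 c2@10 c3@13, authorship ..1.112.22333
After op 5 (insert('u')): buffer="xjmbikumzikumiku" (len 16), cursors c1@7 c2@12 c3@16, authorship ..1.1112.2223333
After op 6 (add_cursor(16)): buffer="xjmbikumzikumiku" (len 16), cursors c1@7 c2@12 c3@16 c4@16, authorship ..1.1112.2223333
After op 7 (insert('x')): buffer="xjmbikuxmzikuxmikuxx" (len 20), cursors c1@8 c2@14 c3@20 c4@20, authorship ..1.11112.2222333334

Answer: 8 14 20 20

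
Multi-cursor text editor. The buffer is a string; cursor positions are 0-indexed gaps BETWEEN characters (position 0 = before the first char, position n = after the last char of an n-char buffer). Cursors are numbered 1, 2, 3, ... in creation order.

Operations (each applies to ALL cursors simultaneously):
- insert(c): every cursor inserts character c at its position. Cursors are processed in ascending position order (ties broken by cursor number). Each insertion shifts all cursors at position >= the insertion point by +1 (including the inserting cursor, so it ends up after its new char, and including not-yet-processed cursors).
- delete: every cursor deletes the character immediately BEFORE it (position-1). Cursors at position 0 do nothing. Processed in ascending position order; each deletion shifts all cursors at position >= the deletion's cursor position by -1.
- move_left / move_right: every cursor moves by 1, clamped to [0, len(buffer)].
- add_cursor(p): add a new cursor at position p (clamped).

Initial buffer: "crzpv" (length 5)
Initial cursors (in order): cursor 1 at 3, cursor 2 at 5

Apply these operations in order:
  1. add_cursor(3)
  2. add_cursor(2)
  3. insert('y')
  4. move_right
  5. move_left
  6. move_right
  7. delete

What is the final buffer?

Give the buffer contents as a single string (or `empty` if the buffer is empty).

After op 1 (add_cursor(3)): buffer="crzpv" (len 5), cursors c1@3 c3@3 c2@5, authorship .....
After op 2 (add_cursor(2)): buffer="crzpv" (len 5), cursors c4@2 c1@3 c3@3 c2@5, authorship .....
After op 3 (insert('y')): buffer="cryzyypvy" (len 9), cursors c4@3 c1@6 c3@6 c2@9, authorship ..4.13..2
After op 4 (move_right): buffer="cryzyypvy" (len 9), cursors c4@4 c1@7 c3@7 c2@9, authorship ..4.13..2
After op 5 (move_left): buffer="cryzyypvy" (len 9), cursors c4@3 c1@6 c3@6 c2@8, authorship ..4.13..2
After op 6 (move_right): buffer="cryzyypvy" (len 9), cursors c4@4 c1@7 c3@7 c2@9, authorship ..4.13..2
After op 7 (delete): buffer="cryyv" (len 5), cursors c4@3 c1@4 c3@4 c2@5, authorship ..41.

Answer: cryyv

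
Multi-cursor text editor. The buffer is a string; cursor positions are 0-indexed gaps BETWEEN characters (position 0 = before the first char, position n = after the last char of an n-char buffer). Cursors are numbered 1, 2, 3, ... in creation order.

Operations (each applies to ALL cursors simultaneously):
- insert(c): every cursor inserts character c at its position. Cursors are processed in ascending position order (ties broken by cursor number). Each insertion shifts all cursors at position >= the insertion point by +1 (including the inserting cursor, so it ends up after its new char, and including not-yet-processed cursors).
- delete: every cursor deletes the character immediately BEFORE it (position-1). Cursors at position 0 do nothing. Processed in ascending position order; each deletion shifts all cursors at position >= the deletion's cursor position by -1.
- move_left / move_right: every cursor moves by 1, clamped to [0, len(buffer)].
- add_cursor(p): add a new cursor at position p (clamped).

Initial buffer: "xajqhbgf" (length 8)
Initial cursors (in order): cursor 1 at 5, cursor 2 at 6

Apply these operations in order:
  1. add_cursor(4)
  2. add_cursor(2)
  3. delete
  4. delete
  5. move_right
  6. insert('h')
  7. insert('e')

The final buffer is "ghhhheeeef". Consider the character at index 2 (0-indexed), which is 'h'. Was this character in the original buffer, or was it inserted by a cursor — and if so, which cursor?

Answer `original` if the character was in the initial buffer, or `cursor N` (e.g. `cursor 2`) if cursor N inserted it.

Answer: cursor 2

Derivation:
After op 1 (add_cursor(4)): buffer="xajqhbgf" (len 8), cursors c3@4 c1@5 c2@6, authorship ........
After op 2 (add_cursor(2)): buffer="xajqhbgf" (len 8), cursors c4@2 c3@4 c1@5 c2@6, authorship ........
After op 3 (delete): buffer="xjgf" (len 4), cursors c4@1 c1@2 c2@2 c3@2, authorship ....
After op 4 (delete): buffer="gf" (len 2), cursors c1@0 c2@0 c3@0 c4@0, authorship ..
After op 5 (move_right): buffer="gf" (len 2), cursors c1@1 c2@1 c3@1 c4@1, authorship ..
After op 6 (insert('h')): buffer="ghhhhf" (len 6), cursors c1@5 c2@5 c3@5 c4@5, authorship .1234.
After op 7 (insert('e')): buffer="ghhhheeeef" (len 10), cursors c1@9 c2@9 c3@9 c4@9, authorship .12341234.
Authorship (.=original, N=cursor N): . 1 2 3 4 1 2 3 4 .
Index 2: author = 2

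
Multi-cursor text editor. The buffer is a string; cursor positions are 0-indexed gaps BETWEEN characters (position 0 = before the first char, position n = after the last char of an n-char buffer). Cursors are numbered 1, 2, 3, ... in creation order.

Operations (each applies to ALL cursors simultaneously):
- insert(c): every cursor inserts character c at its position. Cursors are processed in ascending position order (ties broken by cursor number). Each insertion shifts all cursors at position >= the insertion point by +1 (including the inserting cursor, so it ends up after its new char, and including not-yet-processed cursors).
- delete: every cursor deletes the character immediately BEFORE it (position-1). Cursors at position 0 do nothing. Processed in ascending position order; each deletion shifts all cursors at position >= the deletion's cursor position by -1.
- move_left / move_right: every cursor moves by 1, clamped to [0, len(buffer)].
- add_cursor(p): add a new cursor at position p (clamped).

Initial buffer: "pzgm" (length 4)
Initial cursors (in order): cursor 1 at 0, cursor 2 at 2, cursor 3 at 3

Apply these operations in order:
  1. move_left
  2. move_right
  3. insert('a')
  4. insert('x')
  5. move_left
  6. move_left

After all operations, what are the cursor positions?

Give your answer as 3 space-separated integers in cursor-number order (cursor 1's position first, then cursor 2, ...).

After op 1 (move_left): buffer="pzgm" (len 4), cursors c1@0 c2@1 c3@2, authorship ....
After op 2 (move_right): buffer="pzgm" (len 4), cursors c1@1 c2@2 c3@3, authorship ....
After op 3 (insert('a')): buffer="pazagam" (len 7), cursors c1@2 c2@4 c3@6, authorship .1.2.3.
After op 4 (insert('x')): buffer="paxzaxgaxm" (len 10), cursors c1@3 c2@6 c3@9, authorship .11.22.33.
After op 5 (move_left): buffer="paxzaxgaxm" (len 10), cursors c1@2 c2@5 c3@8, authorship .11.22.33.
After op 6 (move_left): buffer="paxzaxgaxm" (len 10), cursors c1@1 c2@4 c3@7, authorship .11.22.33.

Answer: 1 4 7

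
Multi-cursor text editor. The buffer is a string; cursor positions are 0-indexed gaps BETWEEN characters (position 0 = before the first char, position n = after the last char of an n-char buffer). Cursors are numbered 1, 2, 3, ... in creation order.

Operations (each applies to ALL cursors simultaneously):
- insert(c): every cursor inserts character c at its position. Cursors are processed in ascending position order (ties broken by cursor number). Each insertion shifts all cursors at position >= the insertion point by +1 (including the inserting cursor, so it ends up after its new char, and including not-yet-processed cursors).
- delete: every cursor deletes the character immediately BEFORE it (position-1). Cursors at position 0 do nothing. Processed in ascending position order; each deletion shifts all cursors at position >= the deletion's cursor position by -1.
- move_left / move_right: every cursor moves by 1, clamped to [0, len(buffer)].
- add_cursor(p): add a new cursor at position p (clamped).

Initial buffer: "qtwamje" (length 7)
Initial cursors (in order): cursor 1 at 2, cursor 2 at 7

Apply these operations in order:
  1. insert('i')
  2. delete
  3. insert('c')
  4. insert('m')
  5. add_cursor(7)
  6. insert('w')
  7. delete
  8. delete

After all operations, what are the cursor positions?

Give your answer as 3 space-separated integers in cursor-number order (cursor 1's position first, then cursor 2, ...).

After op 1 (insert('i')): buffer="qtiwamjei" (len 9), cursors c1@3 c2@9, authorship ..1.....2
After op 2 (delete): buffer="qtwamje" (len 7), cursors c1@2 c2@7, authorship .......
After op 3 (insert('c')): buffer="qtcwamjec" (len 9), cursors c1@3 c2@9, authorship ..1.....2
After op 4 (insert('m')): buffer="qtcmwamjecm" (len 11), cursors c1@4 c2@11, authorship ..11.....22
After op 5 (add_cursor(7)): buffer="qtcmwamjecm" (len 11), cursors c1@4 c3@7 c2@11, authorship ..11.....22
After op 6 (insert('w')): buffer="qtcmwwamwjecmw" (len 14), cursors c1@5 c3@9 c2@14, authorship ..111...3..222
After op 7 (delete): buffer="qtcmwamjecm" (len 11), cursors c1@4 c3@7 c2@11, authorship ..11.....22
After op 8 (delete): buffer="qtcwajec" (len 8), cursors c1@3 c3@5 c2@8, authorship ..1....2

Answer: 3 8 5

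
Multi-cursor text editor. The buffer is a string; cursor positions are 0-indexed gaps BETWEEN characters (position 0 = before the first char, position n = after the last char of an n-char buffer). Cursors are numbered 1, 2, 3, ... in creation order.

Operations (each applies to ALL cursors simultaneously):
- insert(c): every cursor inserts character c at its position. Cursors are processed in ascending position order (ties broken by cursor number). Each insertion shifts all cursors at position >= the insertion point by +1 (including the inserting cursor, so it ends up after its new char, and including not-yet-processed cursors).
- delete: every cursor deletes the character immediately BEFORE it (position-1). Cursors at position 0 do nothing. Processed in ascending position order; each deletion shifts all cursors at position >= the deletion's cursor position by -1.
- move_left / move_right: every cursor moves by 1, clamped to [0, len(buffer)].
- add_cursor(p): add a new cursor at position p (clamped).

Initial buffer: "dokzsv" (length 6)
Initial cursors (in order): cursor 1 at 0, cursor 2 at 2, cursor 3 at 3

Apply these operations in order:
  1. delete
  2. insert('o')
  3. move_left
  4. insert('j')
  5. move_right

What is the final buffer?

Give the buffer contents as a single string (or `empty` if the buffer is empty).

After op 1 (delete): buffer="dzsv" (len 4), cursors c1@0 c2@1 c3@1, authorship ....
After op 2 (insert('o')): buffer="odoozsv" (len 7), cursors c1@1 c2@4 c3@4, authorship 1.23...
After op 3 (move_left): buffer="odoozsv" (len 7), cursors c1@0 c2@3 c3@3, authorship 1.23...
After op 4 (insert('j')): buffer="jodojjozsv" (len 10), cursors c1@1 c2@6 c3@6, authorship 11.2233...
After op 5 (move_right): buffer="jodojjozsv" (len 10), cursors c1@2 c2@7 c3@7, authorship 11.2233...

Answer: jodojjozsv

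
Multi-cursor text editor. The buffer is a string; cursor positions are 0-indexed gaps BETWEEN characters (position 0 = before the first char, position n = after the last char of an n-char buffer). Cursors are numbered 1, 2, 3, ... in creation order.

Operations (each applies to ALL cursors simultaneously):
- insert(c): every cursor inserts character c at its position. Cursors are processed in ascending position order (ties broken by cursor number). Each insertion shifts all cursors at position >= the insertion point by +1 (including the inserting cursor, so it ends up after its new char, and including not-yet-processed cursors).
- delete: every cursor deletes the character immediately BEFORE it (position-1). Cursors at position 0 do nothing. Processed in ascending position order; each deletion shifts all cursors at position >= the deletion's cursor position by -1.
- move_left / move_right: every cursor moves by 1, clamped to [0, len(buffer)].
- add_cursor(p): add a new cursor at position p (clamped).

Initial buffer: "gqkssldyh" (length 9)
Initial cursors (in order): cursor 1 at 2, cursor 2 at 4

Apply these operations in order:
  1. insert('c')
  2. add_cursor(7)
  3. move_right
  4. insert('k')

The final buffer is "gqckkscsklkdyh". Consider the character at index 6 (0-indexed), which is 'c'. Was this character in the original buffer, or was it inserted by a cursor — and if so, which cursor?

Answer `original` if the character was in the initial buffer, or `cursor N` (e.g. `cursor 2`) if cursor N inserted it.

Answer: cursor 2

Derivation:
After op 1 (insert('c')): buffer="gqckscsldyh" (len 11), cursors c1@3 c2@6, authorship ..1..2.....
After op 2 (add_cursor(7)): buffer="gqckscsldyh" (len 11), cursors c1@3 c2@6 c3@7, authorship ..1..2.....
After op 3 (move_right): buffer="gqckscsldyh" (len 11), cursors c1@4 c2@7 c3@8, authorship ..1..2.....
After op 4 (insert('k')): buffer="gqckkscsklkdyh" (len 14), cursors c1@5 c2@9 c3@11, authorship ..1.1.2.2.3...
Authorship (.=original, N=cursor N): . . 1 . 1 . 2 . 2 . 3 . . .
Index 6: author = 2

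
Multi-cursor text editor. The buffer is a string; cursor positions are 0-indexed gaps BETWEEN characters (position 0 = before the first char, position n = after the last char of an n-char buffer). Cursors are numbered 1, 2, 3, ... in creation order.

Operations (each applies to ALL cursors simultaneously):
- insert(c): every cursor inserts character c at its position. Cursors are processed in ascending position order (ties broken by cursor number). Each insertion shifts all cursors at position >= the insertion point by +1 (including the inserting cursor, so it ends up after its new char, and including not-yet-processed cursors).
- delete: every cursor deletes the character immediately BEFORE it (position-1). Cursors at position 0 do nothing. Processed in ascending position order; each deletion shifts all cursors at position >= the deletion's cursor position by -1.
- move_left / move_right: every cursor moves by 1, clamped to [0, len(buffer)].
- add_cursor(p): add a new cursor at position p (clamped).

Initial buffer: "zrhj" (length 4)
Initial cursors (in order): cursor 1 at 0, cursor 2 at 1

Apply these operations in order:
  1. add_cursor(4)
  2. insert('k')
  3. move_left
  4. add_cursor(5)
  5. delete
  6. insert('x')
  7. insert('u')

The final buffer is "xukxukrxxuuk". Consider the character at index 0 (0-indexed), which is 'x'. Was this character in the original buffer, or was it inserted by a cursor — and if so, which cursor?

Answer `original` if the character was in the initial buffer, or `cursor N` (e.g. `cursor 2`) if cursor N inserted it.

After op 1 (add_cursor(4)): buffer="zrhj" (len 4), cursors c1@0 c2@1 c3@4, authorship ....
After op 2 (insert('k')): buffer="kzkrhjk" (len 7), cursors c1@1 c2@3 c3@7, authorship 1.2...3
After op 3 (move_left): buffer="kzkrhjk" (len 7), cursors c1@0 c2@2 c3@6, authorship 1.2...3
After op 4 (add_cursor(5)): buffer="kzkrhjk" (len 7), cursors c1@0 c2@2 c4@5 c3@6, authorship 1.2...3
After op 5 (delete): buffer="kkrk" (len 4), cursors c1@0 c2@1 c3@3 c4@3, authorship 12.3
After op 6 (insert('x')): buffer="xkxkrxxk" (len 8), cursors c1@1 c2@3 c3@7 c4@7, authorship 1122.343
After op 7 (insert('u')): buffer="xukxukrxxuuk" (len 12), cursors c1@2 c2@5 c3@11 c4@11, authorship 111222.34343
Authorship (.=original, N=cursor N): 1 1 1 2 2 2 . 3 4 3 4 3
Index 0: author = 1

Answer: cursor 1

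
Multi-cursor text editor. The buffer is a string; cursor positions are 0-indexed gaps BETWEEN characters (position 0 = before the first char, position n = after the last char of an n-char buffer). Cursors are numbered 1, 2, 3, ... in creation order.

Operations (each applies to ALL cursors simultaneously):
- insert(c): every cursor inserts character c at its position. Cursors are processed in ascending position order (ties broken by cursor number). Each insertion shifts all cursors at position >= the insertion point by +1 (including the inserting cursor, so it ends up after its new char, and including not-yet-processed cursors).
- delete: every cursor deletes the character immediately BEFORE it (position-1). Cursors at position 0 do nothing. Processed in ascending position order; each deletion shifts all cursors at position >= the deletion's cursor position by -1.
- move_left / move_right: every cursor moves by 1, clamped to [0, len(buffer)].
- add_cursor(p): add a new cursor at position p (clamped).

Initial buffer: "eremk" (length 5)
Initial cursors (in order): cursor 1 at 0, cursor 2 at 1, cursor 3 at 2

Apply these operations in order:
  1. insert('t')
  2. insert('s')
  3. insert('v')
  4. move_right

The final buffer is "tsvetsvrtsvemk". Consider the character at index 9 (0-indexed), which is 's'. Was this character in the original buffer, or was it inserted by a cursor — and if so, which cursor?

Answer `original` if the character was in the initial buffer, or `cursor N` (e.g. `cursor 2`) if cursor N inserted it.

After op 1 (insert('t')): buffer="tetrtemk" (len 8), cursors c1@1 c2@3 c3@5, authorship 1.2.3...
After op 2 (insert('s')): buffer="tsetsrtsemk" (len 11), cursors c1@2 c2@5 c3@8, authorship 11.22.33...
After op 3 (insert('v')): buffer="tsvetsvrtsvemk" (len 14), cursors c1@3 c2@7 c3@11, authorship 111.222.333...
After op 4 (move_right): buffer="tsvetsvrtsvemk" (len 14), cursors c1@4 c2@8 c3@12, authorship 111.222.333...
Authorship (.=original, N=cursor N): 1 1 1 . 2 2 2 . 3 3 3 . . .
Index 9: author = 3

Answer: cursor 3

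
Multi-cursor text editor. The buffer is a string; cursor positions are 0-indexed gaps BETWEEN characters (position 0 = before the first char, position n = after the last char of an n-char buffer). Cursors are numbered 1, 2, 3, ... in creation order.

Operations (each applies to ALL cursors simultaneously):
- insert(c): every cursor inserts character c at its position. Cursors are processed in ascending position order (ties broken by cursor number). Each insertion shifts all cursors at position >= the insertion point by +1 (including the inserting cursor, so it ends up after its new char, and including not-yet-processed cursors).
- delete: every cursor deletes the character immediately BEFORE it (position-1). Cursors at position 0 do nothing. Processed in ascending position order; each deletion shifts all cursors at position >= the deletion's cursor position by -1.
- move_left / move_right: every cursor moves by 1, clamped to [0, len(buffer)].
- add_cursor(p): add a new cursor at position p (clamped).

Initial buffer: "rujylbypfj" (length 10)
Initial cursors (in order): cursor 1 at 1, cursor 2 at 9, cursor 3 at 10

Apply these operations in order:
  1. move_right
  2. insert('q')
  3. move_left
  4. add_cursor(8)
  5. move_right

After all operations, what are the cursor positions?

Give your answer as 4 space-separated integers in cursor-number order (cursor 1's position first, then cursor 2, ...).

After op 1 (move_right): buffer="rujylbypfj" (len 10), cursors c1@2 c2@10 c3@10, authorship ..........
After op 2 (insert('q')): buffer="ruqjylbypfjqq" (len 13), cursors c1@3 c2@13 c3@13, authorship ..1........23
After op 3 (move_left): buffer="ruqjylbypfjqq" (len 13), cursors c1@2 c2@12 c3@12, authorship ..1........23
After op 4 (add_cursor(8)): buffer="ruqjylbypfjqq" (len 13), cursors c1@2 c4@8 c2@12 c3@12, authorship ..1........23
After op 5 (move_right): buffer="ruqjylbypfjqq" (len 13), cursors c1@3 c4@9 c2@13 c3@13, authorship ..1........23

Answer: 3 13 13 9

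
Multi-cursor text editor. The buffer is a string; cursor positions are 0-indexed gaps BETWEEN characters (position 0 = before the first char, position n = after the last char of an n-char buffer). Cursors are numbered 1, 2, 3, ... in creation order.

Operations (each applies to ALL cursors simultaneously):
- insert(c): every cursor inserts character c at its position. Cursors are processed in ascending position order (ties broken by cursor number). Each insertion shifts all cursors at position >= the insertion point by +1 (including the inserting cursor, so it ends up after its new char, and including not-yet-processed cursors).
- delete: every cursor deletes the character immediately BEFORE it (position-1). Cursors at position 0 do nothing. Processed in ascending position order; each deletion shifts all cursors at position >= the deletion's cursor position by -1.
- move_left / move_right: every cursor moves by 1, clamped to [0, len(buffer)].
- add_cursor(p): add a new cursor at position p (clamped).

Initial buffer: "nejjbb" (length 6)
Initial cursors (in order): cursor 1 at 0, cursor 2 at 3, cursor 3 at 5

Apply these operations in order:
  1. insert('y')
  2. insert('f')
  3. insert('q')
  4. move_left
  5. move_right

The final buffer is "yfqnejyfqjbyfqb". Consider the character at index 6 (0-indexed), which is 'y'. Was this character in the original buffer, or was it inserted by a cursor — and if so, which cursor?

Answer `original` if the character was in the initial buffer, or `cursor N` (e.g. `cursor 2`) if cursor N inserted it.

Answer: cursor 2

Derivation:
After op 1 (insert('y')): buffer="ynejyjbyb" (len 9), cursors c1@1 c2@5 c3@8, authorship 1...2..3.
After op 2 (insert('f')): buffer="yfnejyfjbyfb" (len 12), cursors c1@2 c2@7 c3@11, authorship 11...22..33.
After op 3 (insert('q')): buffer="yfqnejyfqjbyfqb" (len 15), cursors c1@3 c2@9 c3@14, authorship 111...222..333.
After op 4 (move_left): buffer="yfqnejyfqjbyfqb" (len 15), cursors c1@2 c2@8 c3@13, authorship 111...222..333.
After op 5 (move_right): buffer="yfqnejyfqjbyfqb" (len 15), cursors c1@3 c2@9 c3@14, authorship 111...222..333.
Authorship (.=original, N=cursor N): 1 1 1 . . . 2 2 2 . . 3 3 3 .
Index 6: author = 2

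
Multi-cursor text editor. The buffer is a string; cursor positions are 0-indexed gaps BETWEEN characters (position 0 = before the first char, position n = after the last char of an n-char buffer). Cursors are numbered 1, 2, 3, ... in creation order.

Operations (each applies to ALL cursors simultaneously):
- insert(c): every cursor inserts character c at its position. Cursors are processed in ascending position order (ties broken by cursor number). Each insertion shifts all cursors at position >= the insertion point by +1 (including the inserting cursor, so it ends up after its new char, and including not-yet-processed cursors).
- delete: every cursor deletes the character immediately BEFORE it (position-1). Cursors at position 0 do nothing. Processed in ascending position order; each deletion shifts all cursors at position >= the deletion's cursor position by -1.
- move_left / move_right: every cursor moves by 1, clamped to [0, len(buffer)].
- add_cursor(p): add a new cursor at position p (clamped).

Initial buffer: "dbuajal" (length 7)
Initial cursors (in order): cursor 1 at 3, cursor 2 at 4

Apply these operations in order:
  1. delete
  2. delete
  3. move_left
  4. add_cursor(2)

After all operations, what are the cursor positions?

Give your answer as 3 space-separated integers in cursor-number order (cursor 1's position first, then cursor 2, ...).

Answer: 0 0 2

Derivation:
After op 1 (delete): buffer="dbjal" (len 5), cursors c1@2 c2@2, authorship .....
After op 2 (delete): buffer="jal" (len 3), cursors c1@0 c2@0, authorship ...
After op 3 (move_left): buffer="jal" (len 3), cursors c1@0 c2@0, authorship ...
After op 4 (add_cursor(2)): buffer="jal" (len 3), cursors c1@0 c2@0 c3@2, authorship ...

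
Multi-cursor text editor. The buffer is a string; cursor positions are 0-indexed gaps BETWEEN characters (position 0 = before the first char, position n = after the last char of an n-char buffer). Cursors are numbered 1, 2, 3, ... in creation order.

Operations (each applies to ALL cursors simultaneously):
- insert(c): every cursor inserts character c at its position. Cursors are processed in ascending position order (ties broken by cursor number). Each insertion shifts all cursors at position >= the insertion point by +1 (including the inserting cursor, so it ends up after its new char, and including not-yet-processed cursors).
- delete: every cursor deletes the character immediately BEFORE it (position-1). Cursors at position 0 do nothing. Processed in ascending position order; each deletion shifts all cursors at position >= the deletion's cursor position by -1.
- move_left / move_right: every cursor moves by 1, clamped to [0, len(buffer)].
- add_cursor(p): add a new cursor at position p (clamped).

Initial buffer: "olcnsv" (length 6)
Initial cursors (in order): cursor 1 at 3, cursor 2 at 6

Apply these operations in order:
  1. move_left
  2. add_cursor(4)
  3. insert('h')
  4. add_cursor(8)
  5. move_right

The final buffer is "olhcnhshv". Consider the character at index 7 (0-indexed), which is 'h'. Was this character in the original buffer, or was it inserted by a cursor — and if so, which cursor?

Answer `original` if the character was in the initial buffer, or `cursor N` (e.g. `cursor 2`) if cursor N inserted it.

Answer: cursor 2

Derivation:
After op 1 (move_left): buffer="olcnsv" (len 6), cursors c1@2 c2@5, authorship ......
After op 2 (add_cursor(4)): buffer="olcnsv" (len 6), cursors c1@2 c3@4 c2@5, authorship ......
After op 3 (insert('h')): buffer="olhcnhshv" (len 9), cursors c1@3 c3@6 c2@8, authorship ..1..3.2.
After op 4 (add_cursor(8)): buffer="olhcnhshv" (len 9), cursors c1@3 c3@6 c2@8 c4@8, authorship ..1..3.2.
After op 5 (move_right): buffer="olhcnhshv" (len 9), cursors c1@4 c3@7 c2@9 c4@9, authorship ..1..3.2.
Authorship (.=original, N=cursor N): . . 1 . . 3 . 2 .
Index 7: author = 2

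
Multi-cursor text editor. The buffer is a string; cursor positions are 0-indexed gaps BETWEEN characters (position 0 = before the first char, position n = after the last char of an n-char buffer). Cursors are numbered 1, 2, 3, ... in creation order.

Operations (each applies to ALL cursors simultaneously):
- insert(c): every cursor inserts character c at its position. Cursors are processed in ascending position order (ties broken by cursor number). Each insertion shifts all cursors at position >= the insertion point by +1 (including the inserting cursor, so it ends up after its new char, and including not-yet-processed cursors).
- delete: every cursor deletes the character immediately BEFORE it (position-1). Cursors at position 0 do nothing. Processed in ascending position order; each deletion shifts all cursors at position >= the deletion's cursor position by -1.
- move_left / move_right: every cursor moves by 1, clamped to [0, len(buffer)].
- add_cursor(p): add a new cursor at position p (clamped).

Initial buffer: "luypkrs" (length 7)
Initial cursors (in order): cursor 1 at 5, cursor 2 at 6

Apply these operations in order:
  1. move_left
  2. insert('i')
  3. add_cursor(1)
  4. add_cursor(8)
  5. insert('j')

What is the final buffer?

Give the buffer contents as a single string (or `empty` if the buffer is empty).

Answer: ljuypijkijrjs

Derivation:
After op 1 (move_left): buffer="luypkrs" (len 7), cursors c1@4 c2@5, authorship .......
After op 2 (insert('i')): buffer="luypikirs" (len 9), cursors c1@5 c2@7, authorship ....1.2..
After op 3 (add_cursor(1)): buffer="luypikirs" (len 9), cursors c3@1 c1@5 c2@7, authorship ....1.2..
After op 4 (add_cursor(8)): buffer="luypikirs" (len 9), cursors c3@1 c1@5 c2@7 c4@8, authorship ....1.2..
After op 5 (insert('j')): buffer="ljuypijkijrjs" (len 13), cursors c3@2 c1@7 c2@10 c4@12, authorship .3...11.22.4.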